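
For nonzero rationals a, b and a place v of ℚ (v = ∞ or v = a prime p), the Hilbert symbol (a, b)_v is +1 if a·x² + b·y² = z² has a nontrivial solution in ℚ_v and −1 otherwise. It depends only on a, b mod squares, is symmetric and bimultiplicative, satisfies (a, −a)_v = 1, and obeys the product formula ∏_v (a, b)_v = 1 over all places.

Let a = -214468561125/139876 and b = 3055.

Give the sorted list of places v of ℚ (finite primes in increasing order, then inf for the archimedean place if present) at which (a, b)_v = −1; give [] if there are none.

[2, 7, 13, 53]

Mod squares: a ≡ -1133405, b ≡ 3055. Check v ∈ {∞, 2, 3, 5, 7, 11, 13, 17, 29, 47, 53}.
v=47: a=47^1·(≡44), b=47^1·(≡18) mod 47; (44|47)=-1, (18|47)=+1; (−1)^{1·1·23}·(-1)^1·(+1)^1 = +1.
v=29: a=29^2·(≡21), b=29^0·(≡10) mod 29; (21|29)=-1, (10|29)=-1; (−1)^{2·0·14}·(-1)^0·(-1)^2 = +1.
v=7: a=7^1·(≡1), b=7^0·(≡3) mod 7; (1|7)=+1, (3|7)=-1; (−1)^{1·0·3}·(+1)^0·(-1)^1 = -1.
v=3: a=3^2·(≡1), b=3^0·(≡1) mod 3; (1|3)=+1, (1|3)=+1; (−1)^{2·0·1}·(+1)^0·(+1)^2 = +1.
v=13: a=13^1·(≡11), b=13^1·(≡1) mod 13; (11|13)=-1, (1|13)=+1; (−1)^{1·1·6}·(-1)^1·(+1)^1 = -1.
v=53: a=53^1·(≡45), b=53^0·(≡34) mod 53; (45|53)=-1, (34|53)=-1; (−1)^{1·0·26}·(-1)^0·(-1)^1 = -1.
v=17: a=17^-2·(≡8), b=17^0·(≡12) mod 17; (8|17)=+1, (12|17)=-1; (−1)^{-2·0·8}·(+1)^0·(-1)^-2 = +1.
v=5: a=5^3·(≡1), b=5^1·(≡1) mod 5; (1|5)=+1, (1|5)=+1; (−1)^{3·1·2}·(+1)^1·(+1)^3 = +1.
v=11: a=11^-2·(≡6), b=11^0·(≡8) mod 11; (6|11)=-1, (8|11)=-1; (−1)^{-2·0·5}·(-1)^0·(-1)^-2 = +1.
v=2: v_2(a)=-2, v_2(b)=0; units ≡ 3, 7 (mod 8); ε·ε+αω+βω = 1·1+-2·0+0·1 ≡ 1  ⇒  (a,b)_2 = -1.
v=∞: -1133405 < 0 and 3055 > 0  ⇒  (a,b)_∞ = +1.
|Ram(-1133405, 3055)| = 4, even; anisotropic at {2, 7, 13, 53}.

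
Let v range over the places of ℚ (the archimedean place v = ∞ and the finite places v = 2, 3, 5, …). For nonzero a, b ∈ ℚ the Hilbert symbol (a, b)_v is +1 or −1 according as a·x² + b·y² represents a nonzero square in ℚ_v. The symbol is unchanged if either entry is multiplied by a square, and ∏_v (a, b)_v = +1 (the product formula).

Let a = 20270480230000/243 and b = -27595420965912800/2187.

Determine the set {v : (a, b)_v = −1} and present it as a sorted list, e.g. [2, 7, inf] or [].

(a, b) ≡ (21, -14586) mod (ℚ^×)²; places V = {2, 3, 5, 7, 11, 13, 17, ∞}.
(a,b)_3: α=-5, u≡1; β=-7, v≡1 (mod 3); (1|3)=+1, (1|3)=+1; sign (−1)^1·+1^-7·+1^-5 = -1.
(a,b)_17: α=2, u≡2; β=3, v≡2 (mod 17); (2|17)=+1, (2|17)=+1; sign (−1)^0·+1^3·+1^2 = +1.
(a,b)_2: α=4, β=5; u≡5, v≡3 (mod 8); ε(u)ε(v)=0·1, αω(v)=4·1, βω(u)=5·1; sum ≡ 1  ⇒  -1.
(a,b)_∞: sgn(21)=+, sgn(-14586)=−, so +1.
(a,b)_13: α=2, u≡7; β=3, v≡1 (mod 13); (7|13)=-1, (1|13)=+1; sign (−1)^0·-1^3·+1^2 = -1.
(a,b)_11: α=2, u≡2; β=3, v≡1 (mod 11); (2|11)=-1, (1|11)=+1; sign (−1)^0·-1^3·+1^2 = -1.
(a,b)_5: α=4, u≡1; β=2, v≡4 (mod 5); (1|5)=+1, (4|5)=+1; sign (−1)^0·+1^2·+1^4 = +1.
(a,b)_7: α=3, u≡6; β=4, v≡4 (mod 7); (6|7)=-1, (4|7)=+1; sign (−1)^0·-1^4·+1^3 = +1.
Ram(21, -14586) = {2, 3, 11, 13}; no ℚ_2-point on the conic.

[2, 3, 11, 13]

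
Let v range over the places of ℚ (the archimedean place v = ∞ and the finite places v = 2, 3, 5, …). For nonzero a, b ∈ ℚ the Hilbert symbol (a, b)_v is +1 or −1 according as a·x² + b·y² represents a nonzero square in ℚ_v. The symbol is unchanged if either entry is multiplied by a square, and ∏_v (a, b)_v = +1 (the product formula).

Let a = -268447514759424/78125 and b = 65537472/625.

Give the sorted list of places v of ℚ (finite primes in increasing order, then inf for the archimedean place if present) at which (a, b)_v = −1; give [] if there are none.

Mod squares: a ≡ -5, b ≡ 8463. Check v ∈ {∞, 2, 3, 5, 7, 11, 13, 31}.
v=5: a=5^-7·(≡1), b=5^-4·(≡2) mod 5; (1|5)=+1, (2|5)=-1; (−1)^{-7·-4·2}·(+1)^-4·(-1)^-7 = -1.
v=2: v_2(a)=8, v_2(b)=6; units ≡ 3, 7 (mod 8); ε·ε+αω+βω = 1·1+8·0+6·1 ≡ 1  ⇒  (a,b)_2 = -1.
v=7: a=7^2·(≡4), b=7^1·(≡5) mod 7; (4|7)=+1, (5|7)=-1; (−1)^{2·1·3}·(+1)^1·(-1)^2 = +1.
v=3: a=3^2·(≡1), b=3^1·(≡1) mod 3; (1|3)=+1, (1|3)=+1; (−1)^{2·1·1}·(+1)^1·(+1)^2 = +1.
v=31: a=31^2·(≡21), b=31^1·(≡1) mod 31; (21|31)=-1, (1|31)=+1; (−1)^{2·1·15}·(-1)^1·(+1)^2 = -1.
v=11: a=11^4·(≡6), b=11^2·(≡4) mod 11; (6|11)=-1, (4|11)=+1; (−1)^{4·2·5}·(-1)^2·(+1)^4 = +1.
v=∞: -5 < 0 and 8463 > 0  ⇒  (a,b)_∞ = +1.
v=13: a=13^2·(≡8), b=13^1·(≡9) mod 13; (8|13)=-1, (9|13)=+1; (−1)^{2·1·6}·(-1)^1·(+1)^2 = -1.
Ram(-5, 8463) = {2, 5, 13, 31}; no ℚ_2-point on the conic.

[2, 5, 13, 31]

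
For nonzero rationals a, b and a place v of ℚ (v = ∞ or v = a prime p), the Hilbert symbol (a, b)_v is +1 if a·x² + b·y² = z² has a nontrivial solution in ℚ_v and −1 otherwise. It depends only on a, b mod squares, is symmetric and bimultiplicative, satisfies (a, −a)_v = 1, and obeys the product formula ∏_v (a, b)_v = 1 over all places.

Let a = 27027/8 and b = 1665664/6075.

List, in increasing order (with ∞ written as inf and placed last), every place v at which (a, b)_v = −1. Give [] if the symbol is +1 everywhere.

[3, 13]

(a, b) ≡ (6006, 462) mod (ℚ^×)²; places V = {2, 3, 5, 7, 11, 13, ∞}.
(a,b)_5: α=0, u≡4; β=-2, v≡3 (mod 5); (4|5)=+1, (3|5)=-1; sign (−1)^0·+1^-2·-1^0 = +1.
(a,b)_∞: sgn(6006)=+, sgn(462)=+, so +1.
(a,b)_3: α=3, u≡1; β=-5, v≡1 (mod 3); (1|3)=+1, (1|3)=+1; sign (−1)^1·+1^-5·+1^3 = -1.
(a,b)_7: α=1, u≡4; β=1, v≡6 (mod 7); (4|7)=+1, (6|7)=-1; sign (−1)^1·+1^1·-1^1 = +1.
(a,b)_11: α=1, u≡6; β=1, v≡3 (mod 11); (6|11)=-1, (3|11)=+1; sign (−1)^1·-1^1·+1^1 = +1.
(a,b)_2: α=-3, β=7; u≡3, v≡7 (mod 8); ε(u)ε(v)=1·1, αω(v)=-3·0, βω(u)=7·1; sum ≡ 0  ⇒  +1.
(a,b)_13: α=1, u≡8; β=2, v≡7 (mod 13); (8|13)=-1, (7|13)=-1; sign (−1)^0·-1^2·-1^1 = -1.
(6006, 462 / ℚ) ramifies at {3, 13}: a division algebra.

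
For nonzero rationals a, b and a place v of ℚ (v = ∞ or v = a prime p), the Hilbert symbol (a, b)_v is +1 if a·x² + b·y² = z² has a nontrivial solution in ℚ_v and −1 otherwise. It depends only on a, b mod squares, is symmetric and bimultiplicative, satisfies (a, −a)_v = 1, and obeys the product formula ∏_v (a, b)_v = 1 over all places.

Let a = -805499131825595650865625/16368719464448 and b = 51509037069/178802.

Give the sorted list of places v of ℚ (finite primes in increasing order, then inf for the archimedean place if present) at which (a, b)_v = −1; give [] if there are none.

[2, 5]

(a, b) ≡ (-1330, 4522) mod (ℚ^×)²; places V = {2, 3, 5, 7, 13, 17, 19, 23, 37, 43, ∞}.
(a,b)_23: α=-4, u≡4; β=-2, v≡17 (mod 23); (4|23)=+1, (17|23)=-1; sign (−1)^0·+1^-2·-1^-4 = +1.
(a,b)_37: α=2, u≡15; β=2, v≡35 (mod 37); (15|37)=-1, (35|37)=-1; sign (−1)^0·-1^2·-1^2 = +1.
(a,b)_17: α=2, u≡13; β=1, v≡12 (mod 17); (13|17)=+1, (12|17)=-1; sign (−1)^0·+1^1·-1^2 = +1.
(a,b)_3: α=4, u≡2; β=2, v≡1 (mod 3); (2|3)=-1, (1|3)=+1; sign (−1)^0·-1^2·+1^4 = +1.
(a,b)_∞: sgn(-1330)=−, sgn(4522)=+, so +1.
(a,b)_5: α=5, u≡1; β=0, v≡2 (mod 5); (1|5)=+1, (2|5)=-1; sign (−1)^0·+1^0·-1^5 = -1.
(a,b)_7: α=3, u≡5; β=1, v≡1 (mod 7); (5|7)=-1, (1|7)=+1; sign (−1)^1·-1^1·+1^3 = +1.
(a,b)_2: α=-11, β=-1; u≡7, v≡5 (mod 8); ε(u)ε(v)=1·0, αω(v)=-11·1, βω(u)=-1·0; sum ≡ 1  ⇒  -1.
(a,b)_43: α=4, u≡8; β=2, v≡2 (mod 43); (8|43)=-1, (2|43)=-1; sign (−1)^0·-1^2·-1^4 = +1.
(a,b)_19: α=3, u≡7; β=1, v≡13 (mod 19); (7|19)=+1, (13|19)=-1; sign (−1)^1·+1^1·-1^3 = +1.
(a,b)_13: α=-4, u≡12; β=-2, v≡7 (mod 13); (12|13)=+1, (7|13)=-1; sign (−1)^0·+1^-2·-1^-4 = +1.
Ram(-1330, 4522) = {2, 5}; no ℚ_2-point on the conic.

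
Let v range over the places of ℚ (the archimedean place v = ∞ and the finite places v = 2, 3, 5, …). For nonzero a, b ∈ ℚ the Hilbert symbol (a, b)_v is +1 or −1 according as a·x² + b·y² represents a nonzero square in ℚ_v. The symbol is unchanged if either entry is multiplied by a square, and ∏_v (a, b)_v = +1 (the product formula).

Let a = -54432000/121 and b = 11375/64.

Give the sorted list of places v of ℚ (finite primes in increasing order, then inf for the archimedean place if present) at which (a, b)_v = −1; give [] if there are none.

[2, 3]

(a, b) ≡ (-105, 455) mod (ℚ^×)²; places V = {2, 3, 5, 7, 11, 13, ∞}.
(a,b)_5: α=3, u≡4; β=3, v≡4 (mod 5); (4|5)=+1, (4|5)=+1; sign (−1)^0·+1^3·+1^3 = +1.
(a,b)_∞: sgn(-105)=−, sgn(455)=+, so +1.
(a,b)_11: α=-2, u≡4; β=0, v≡5 (mod 11); (4|11)=+1, (5|11)=+1; sign (−1)^0·+1^0·+1^-2 = +1.
(a,b)_13: α=0, u≡10; β=1, v≡9 (mod 13); (10|13)=+1, (9|13)=+1; sign (−1)^0·+1^1·+1^0 = +1.
(a,b)_7: α=1, u≡3; β=1, v≡1 (mod 7); (3|7)=-1, (1|7)=+1; sign (−1)^1·-1^1·+1^1 = +1.
(a,b)_2: α=8, β=-6; u≡7, v≡7 (mod 8); ε(u)ε(v)=1·1, αω(v)=8·0, βω(u)=-6·0; sum ≡ 1  ⇒  -1.
(a,b)_3: α=5, u≡1; β=0, v≡2 (mod 3); (1|3)=+1, (2|3)=-1; sign (−1)^0·+1^0·-1^5 = -1.
(-105, 455 / ℚ) ramifies at {2, 3}: a division algebra.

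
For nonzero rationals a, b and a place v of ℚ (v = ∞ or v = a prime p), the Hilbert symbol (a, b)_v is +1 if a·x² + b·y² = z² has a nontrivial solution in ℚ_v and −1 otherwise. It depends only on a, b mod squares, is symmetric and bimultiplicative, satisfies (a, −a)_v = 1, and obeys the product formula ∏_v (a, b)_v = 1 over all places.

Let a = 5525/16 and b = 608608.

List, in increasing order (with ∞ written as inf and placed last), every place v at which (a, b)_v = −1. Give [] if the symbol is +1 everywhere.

[2, 19]

(a, b) ≡ (221, 38038) mod (ℚ^×)²; places V = {2, 5, 7, 11, 13, 17, 19, ∞}.
(a,b)_19: α=0, u≡14; β=1, v≡17 (mod 19); (14|19)=-1, (17|19)=+1; sign (−1)^0·-1^1·+1^0 = -1.
(a,b)_13: α=1, u≡3; β=1, v≡3 (mod 13); (3|13)=+1, (3|13)=+1; sign (−1)^0·+1^1·+1^1 = +1.
(a,b)_5: α=2, u≡1; β=0, v≡3 (mod 5); (1|5)=+1, (3|5)=-1; sign (−1)^0·+1^0·-1^2 = +1.
(a,b)_7: α=0, u≡1; β=1, v≡4 (mod 7); (1|7)=+1, (4|7)=+1; sign (−1)^0·+1^1·+1^0 = +1.
(a,b)_∞: sgn(221)=+, sgn(38038)=+, so +1.
(a,b)_17: α=1, u≡15; β=0, v≡8 (mod 17); (15|17)=+1, (8|17)=+1; sign (−1)^0·+1^0·+1^1 = +1.
(a,b)_11: α=0, u≡5; β=1, v≡9 (mod 11); (5|11)=+1, (9|11)=+1; sign (−1)^0·+1^1·+1^0 = +1.
(a,b)_2: α=-4, β=5; u≡5, v≡3 (mod 8); ε(u)ε(v)=0·1, αω(v)=-4·1, βω(u)=5·1; sum ≡ 1  ⇒  -1.
(221, 38038 / ℚ) ramifies at {2, 19}: a division algebra.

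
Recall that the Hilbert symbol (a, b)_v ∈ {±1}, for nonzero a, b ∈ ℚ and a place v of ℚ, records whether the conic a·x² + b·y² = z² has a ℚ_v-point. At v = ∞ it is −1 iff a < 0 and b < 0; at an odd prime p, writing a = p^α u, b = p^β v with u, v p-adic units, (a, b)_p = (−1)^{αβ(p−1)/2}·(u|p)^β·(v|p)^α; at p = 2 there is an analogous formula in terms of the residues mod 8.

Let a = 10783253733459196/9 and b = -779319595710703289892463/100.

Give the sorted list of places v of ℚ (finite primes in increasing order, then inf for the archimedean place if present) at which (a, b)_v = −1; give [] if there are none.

Mod squares: a ≡ 31, b ≡ -9325327. Check v ∈ {∞, 2, 3, 5, 11, 23, 29, 31, 41}.
v=5: a=5^0·(≡4), b=5^-2·(≡3) mod 5; (4|5)=+1, (3|5)=-1; (−1)^{0·-2·2}·(+1)^-2·(-1)^0 = +1.
v=∞: 31 > 0 and -9325327 < 0  ⇒  (a,b)_∞ = +1.
v=31: a=31^3·(≡8), b=31^5·(≡18) mod 31; (8|31)=+1, (18|31)=+1; (−1)^{3·5·15}·(+1)^5·(+1)^3 = -1.
v=29: a=29^2·(≡27), b=29^3·(≡21) mod 29; (27|29)=-1, (21|29)=-1; (−1)^{2·3·14}·(-1)^3·(-1)^2 = -1.
v=11: a=11^2·(≡5), b=11^3·(≡10) mod 11; (5|11)=+1, (10|11)=-1; (−1)^{2·3·5}·(+1)^3·(-1)^2 = +1.
v=41: a=41^2·(≡8), b=41^3·(≡36) mod 41; (8|41)=+1, (36|41)=+1; (−1)^{2·3·20}·(+1)^3·(+1)^2 = +1.
v=2: v_2(a)=2, v_2(b)=-2; units ≡ 7, 1 (mod 8); ε·ε+αω+βω = 1·0+2·0+-2·0 ≡ 0  ⇒  (a,b)_2 = +1.
v=23: a=23^2·(≡2), b=23^3·(≡12) mod 23; (2|23)=+1, (12|23)=+1; (−1)^{2·3·11}·(+1)^3·(+1)^2 = +1.
v=3: a=3^-2·(≡1), b=3^0·(≡2) mod 3; (1|3)=+1, (2|3)=-1; (−1)^{-2·0·1}·(+1)^0·(-1)^-2 = +1.
Ram(31, -9325327) = {29, 31}; no ℚ_29-point on the conic.

[29, 31]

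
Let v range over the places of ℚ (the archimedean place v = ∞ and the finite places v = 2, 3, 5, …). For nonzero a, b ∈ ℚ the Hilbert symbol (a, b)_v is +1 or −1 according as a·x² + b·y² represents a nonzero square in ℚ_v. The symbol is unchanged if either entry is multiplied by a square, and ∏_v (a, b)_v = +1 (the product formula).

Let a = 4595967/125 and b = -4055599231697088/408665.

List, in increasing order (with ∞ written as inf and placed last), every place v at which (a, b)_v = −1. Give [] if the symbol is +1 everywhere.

(a, b) ≡ (8835, -555) mod (ℚ^×)²; places V = {2, 3, 5, 17, 19, 31, 37, 47, ∞}.
(a,b)_19: α=1, u≡9; β=2, v≡18 (mod 19); (9|19)=+1, (18|19)=-1; sign (−1)^0·+1^2·-1^1 = -1.
(a,b)_3: α=3, u≡2; β=7, v≡1 (mod 3); (2|3)=-1, (1|3)=+1; sign (−1)^1·-1^7·+1^3 = +1.
(a,b)_∞: sgn(8835)=+, sgn(-555)=−, so +1.
(a,b)_17: α=2, u≡7; β=4, v≡10 (mod 17); (7|17)=-1, (10|17)=-1; sign (−1)^0·-1^4·-1^2 = +1.
(a,b)_2: α=0, β=6; u≡3, v≡5 (mod 8); ε(u)ε(v)=1·0, αω(v)=0·1, βω(u)=6·1; sum ≡ 0  ⇒  +1.
(a,b)_5: α=-3, u≡2; β=-1, v≡4 (mod 5); (2|5)=-1, (4|5)=+1; sign (−1)^0·-1^-1·+1^-3 = -1.
(a,b)_47: α=0, u≡19; β=-2, v≡3 (mod 47); (19|47)=-1, (3|47)=+1; sign (−1)^0·-1^-2·+1^0 = +1.
(a,b)_31: α=1, u≡15; β=2, v≡6 (mod 31); (15|31)=-1, (6|31)=-1; sign (−1)^0·-1^2·-1^1 = -1.
(a,b)_37: α=0, u≡22; β=-1, v≡19 (mod 37); (22|37)=-1, (19|37)=-1; sign (−1)^0·-1^-1·-1^0 = -1.
(8835, -555 / ℚ) ramifies at {5, 19, 31, 37}: a division algebra.

[5, 19, 31, 37]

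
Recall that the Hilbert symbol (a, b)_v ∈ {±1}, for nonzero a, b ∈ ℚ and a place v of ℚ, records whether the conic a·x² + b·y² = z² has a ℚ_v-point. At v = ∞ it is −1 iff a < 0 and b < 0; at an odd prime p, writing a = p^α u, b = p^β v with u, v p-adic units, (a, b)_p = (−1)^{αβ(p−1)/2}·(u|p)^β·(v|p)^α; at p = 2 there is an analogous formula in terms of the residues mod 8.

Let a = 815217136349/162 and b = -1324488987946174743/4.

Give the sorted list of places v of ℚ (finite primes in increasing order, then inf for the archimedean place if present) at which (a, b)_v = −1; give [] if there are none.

[7, 19, 37, 41]

(a, b) ≡ (3356122, -4515863) mod (ℚ^×)²; places V = {2, 3, 7, 11, 17, 19, 31, 37, 41, ∞}.
(a,b)_11: α=1, u≡6; β=1, v≡4 (mod 11); (6|11)=-1, (4|11)=+1; sign (−1)^1·-1^1·+1^1 = +1.
(a,b)_37: α=1, u≡35; β=2, v≡18 (mod 37); (35|37)=-1, (18|37)=-1; sign (−1)^0·-1^2·-1^1 = -1.
(a,b)_2: α=-1, β=-2; u≡5, v≡1 (mod 8); ε(u)ε(v)=0·0, αω(v)=-1·0, βω(u)=-2·1; sum ≡ 0  ⇒  +1.
(a,b)_17: α=2, u≡2; β=3, v≡5 (mod 17); (2|17)=+1, (5|17)=-1; sign (−1)^0·+1^3·-1^2 = +1.
(a,b)_7: α=1, u≡2; β=2, v≡6 (mod 7); (2|7)=+1, (6|7)=-1; sign (−1)^0·+1^2·-1^1 = -1.
(a,b)_∞: sgn(3356122)=+, sgn(-4515863)=−, so +1.
(a,b)_19: α=1, u≡10; β=1, v≡12 (mod 19); (10|19)=-1, (12|19)=-1; sign (−1)^1·-1^1·-1^1 = -1.
(a,b)_3: α=-4, u≡1; β=2, v≡1 (mod 3); (1|3)=+1, (1|3)=+1; sign (−1)^0·+1^2·+1^-4 = +1.
(a,b)_41: α=2, u≡28; β=3, v≡7 (mod 41); (28|41)=-1, (7|41)=-1; sign (−1)^0·-1^3·-1^2 = -1.
(a,b)_31: α=1, u≡19; β=1, v≡30 (mod 31); (19|31)=+1, (30|31)=-1; sign (−1)^1·+1^1·-1^1 = +1.
Ram(3356122, -4515863) = {7, 19, 37, 41}; no ℚ_7-point on the conic.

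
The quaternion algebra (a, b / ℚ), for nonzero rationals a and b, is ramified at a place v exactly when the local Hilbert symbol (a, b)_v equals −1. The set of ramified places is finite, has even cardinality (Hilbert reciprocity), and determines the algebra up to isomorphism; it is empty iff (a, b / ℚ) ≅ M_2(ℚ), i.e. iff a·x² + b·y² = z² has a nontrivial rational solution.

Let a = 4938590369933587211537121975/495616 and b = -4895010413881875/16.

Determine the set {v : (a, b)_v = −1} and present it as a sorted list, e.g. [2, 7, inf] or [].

(a, b) ≡ (21359, -731) mod (ℚ^×)²; places V = {2, 3, 5, 7, 11, 13, 17, 31, 41, 43, 53, ∞}.
(a,b)_31: α=5, u≡7; β=2, v≡21 (mod 31); (7|31)=+1, (21|31)=-1; sign (−1)^0·+1^2·-1^5 = -1.
(a,b)_43: α=2, u≡35; β=1, v≡27 (mod 43); (35|43)=+1, (27|43)=-1; sign (−1)^0·+1^1·-1^2 = +1.
(a,b)_11: α=-2, u≡10; β=0, v≡2 (mod 11); (10|11)=-1, (2|11)=-1; sign (−1)^0·-1^0·-1^-2 = +1.
(a,b)_41: α=2, u≡20; β=0, v≡13 (mod 41); (20|41)=+1, (13|41)=-1; sign (−1)^0·+1^0·-1^2 = +1.
(a,b)_13: α=1, u≡2; β=0, v≡4 (mod 13); (2|13)=-1, (4|13)=+1; sign (−1)^0·-1^0·+1^1 = +1.
(a,b)_7: α=2, u≡4; β=2, v≡1 (mod 7); (4|7)=+1, (1|7)=+1; sign (−1)^0·+1^2·+1^2 = +1.
(a,b)_∞: sgn(21359)=+, sgn(-731)=−, so +1.
(a,b)_17: α=2, u≡10; β=1, v≡2 (mod 17); (10|17)=-1, (2|17)=+1; sign (−1)^0·-1^1·+1^2 = -1.
(a,b)_2: α=-12, β=-4; u≡7, v≡5 (mod 8); ε(u)ε(v)=1·0, αω(v)=-12·1, βω(u)=-4·0; sum ≡ 0  ⇒  +1.
(a,b)_5: α=2, u≡4; β=4, v≡4 (mod 5); (4|5)=+1, (4|5)=+1; sign (−1)^0·+1^4·+1^2 = +1.
(a,b)_3: α=4, u≡2; β=4, v≡1 (mod 3); (2|3)=-1, (1|3)=+1; sign (−1)^0·-1^4·+1^4 = +1.
(a,b)_53: α=3, u≡39; β=2, v≡46 (mod 53); (39|53)=-1, (46|53)=+1; sign (−1)^0·-1^2·+1^3 = +1.
|Ram(21359, -731)| = 2, even; anisotropic at {17, 31}.

[17, 31]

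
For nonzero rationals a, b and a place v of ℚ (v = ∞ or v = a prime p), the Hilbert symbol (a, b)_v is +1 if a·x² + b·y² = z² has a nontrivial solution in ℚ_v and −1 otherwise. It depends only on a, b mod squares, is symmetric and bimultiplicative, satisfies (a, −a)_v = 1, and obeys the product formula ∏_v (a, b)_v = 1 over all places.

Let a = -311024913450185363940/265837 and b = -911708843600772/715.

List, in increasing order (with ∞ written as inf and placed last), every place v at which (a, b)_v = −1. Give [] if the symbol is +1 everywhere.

[17, inf]

Mod squares: a ≡ -23205, b ≡ -12155. Check v ∈ {∞, 2, 3, 5, 7, 11, 13, 17, 19, 23}.
v=5: a=5^1·(≡1), b=5^-1·(≡1) mod 5; (1|5)=+1, (1|5)=+1; (−1)^{1·-1·2}·(+1)^-1·(+1)^1 = +1.
v=23: a=23^2·(≡6), b=23^2·(≡1) mod 23; (6|23)=+1, (1|23)=+1; (−1)^{2·2·11}·(+1)^2·(+1)^2 = +1.
v=13: a=13^-3·(≡12), b=13^-1·(≡10) mod 13; (12|13)=+1, (10|13)=+1; (−1)^{-3·-1·6}·(+1)^-1·(+1)^-3 = +1.
v=∞: -23205 < 0 and -12155 < 0  ⇒  (a,b)_∞ = -1.
v=19: a=19^6·(≡12), b=19^4·(≡6) mod 19; (12|19)=-1, (6|19)=+1; (−1)^{6·4·9}·(-1)^4·(+1)^6 = +1.
v=2: v_2(a)=2, v_2(b)=2; units ≡ 3, 5 (mod 8); ε·ε+αω+βω = 1·0+2·1+2·1 ≡ 0  ⇒  (a,b)_2 = +1.
v=17: a=17^1·(≡6), b=17^1·(≡8) mod 17; (6|17)=-1, (8|17)=+1; (−1)^{1·1·8}·(-1)^1·(+1)^1 = -1.
v=11: a=11^-2·(≡9), b=11^-1·(≡8) mod 11; (9|11)=+1, (8|11)=-1; (−1)^{-2·-1·5}·(+1)^-1·(-1)^-2 = +1.
v=3: a=3^7·(≡2), b=3^4·(≡1) mod 3; (2|3)=-1, (1|3)=+1; (−1)^{7·4·1}·(-1)^4·(+1)^7 = +1.
v=7: a=7^5·(≡3), b=7^4·(≡1) mod 7; (3|7)=-1, (1|7)=+1; (−1)^{5·4·3}·(-1)^4·(+1)^5 = +1.
Ram(-23205, -12155) = {17, ∞}; no ℚ_17-point on the conic.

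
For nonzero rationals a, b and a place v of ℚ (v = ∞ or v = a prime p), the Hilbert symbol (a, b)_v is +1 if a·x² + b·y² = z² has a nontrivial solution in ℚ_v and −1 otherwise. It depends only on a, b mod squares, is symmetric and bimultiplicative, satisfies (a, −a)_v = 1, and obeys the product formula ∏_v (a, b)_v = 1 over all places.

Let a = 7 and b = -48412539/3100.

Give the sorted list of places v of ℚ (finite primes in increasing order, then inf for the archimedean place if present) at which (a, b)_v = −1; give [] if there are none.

Mod squares: a ≡ 7, b ≡ -3403149. Check v ∈ {∞, 2, 3, 5, 7, 23, 31, 37, 43}.
v=37: a=37^0·(≡7), b=37^1·(≡2) mod 37; (7|37)=+1, (2|37)=-1; (−1)^{0·1·18}·(+1)^1·(-1)^0 = +1.
v=5: a=5^0·(≡2), b=5^-2·(≡4) mod 5; (2|5)=-1, (4|5)=+1; (−1)^{0·-2·2}·(-1)^-2·(+1)^0 = +1.
v=31: a=31^0·(≡7), b=31^-1·(≡23) mod 31; (7|31)=+1, (23|31)=-1; (−1)^{0·-1·15}·(+1)^-1·(-1)^0 = +1.
v=3: a=3^0·(≡1), b=3^3·(≡1) mod 3; (1|3)=+1, (1|3)=+1; (−1)^{0·3·1}·(+1)^3·(+1)^0 = +1.
v=∞: 7 > 0 and -3403149 < 0  ⇒  (a,b)_∞ = +1.
v=23: a=23^0·(≡7), b=23^1·(≡5) mod 23; (7|23)=-1, (5|23)=-1; (−1)^{0·1·11}·(-1)^1·(-1)^0 = -1.
v=2: v_2(a)=0, v_2(b)=-2; units ≡ 7, 3 (mod 8); ε·ε+αω+βω = 1·1+0·1+-2·0 ≡ 1  ⇒  (a,b)_2 = -1.
v=7: a=7^1·(≡1), b=7^2·(≡3) mod 7; (1|7)=+1, (3|7)=-1; (−1)^{1·2·3}·(+1)^2·(-1)^1 = -1.
v=43: a=43^0·(≡7), b=43^1·(≡42) mod 43; (7|43)=-1, (42|43)=-1; (−1)^{0·1·21}·(-1)^1·(-1)^0 = -1.
|Ram(7, -3403149)| = 4, even; anisotropic at {2, 7, 23, 43}.

[2, 7, 23, 43]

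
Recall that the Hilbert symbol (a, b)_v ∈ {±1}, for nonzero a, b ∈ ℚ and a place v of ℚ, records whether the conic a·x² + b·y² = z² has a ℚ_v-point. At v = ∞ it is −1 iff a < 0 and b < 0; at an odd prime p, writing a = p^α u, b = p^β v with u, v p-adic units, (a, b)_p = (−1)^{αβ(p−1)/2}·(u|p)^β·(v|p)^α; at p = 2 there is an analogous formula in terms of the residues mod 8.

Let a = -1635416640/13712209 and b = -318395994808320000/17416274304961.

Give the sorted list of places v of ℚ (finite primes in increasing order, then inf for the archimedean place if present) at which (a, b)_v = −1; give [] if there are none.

(a, b) ≡ (-65, -13) mod (ℚ^×)²; places V = {2, 3, 5, 7, 11, 13, 19, 23, ∞}.
(a,b)_19: α=2, u≡11; β=2, v≡7 (mod 19); (11|19)=+1, (7|19)=+1; sign (−1)^0·+1^2·+1^2 = +1.
(a,b)_7: α=-2, u≡5; β=-6, v≡2 (mod 7); (5|7)=-1, (2|7)=+1; sign (−1)^0·-1^-6·+1^-2 = +1.
(a,b)_∞: sgn(-65)=−, sgn(-13)=−, so -1.
(a,b)_13: α=1, u≡8; β=3, v≡9 (mod 13); (8|13)=-1, (9|13)=+1; sign (−1)^0·-1^3·+1^1 = -1.
(a,b)_3: α=2, u≡1; β=4, v≡2 (mod 3); (1|3)=+1, (2|3)=-1; sign (−1)^0·+1^4·-1^2 = +1.
(a,b)_5: α=1, u≡3; β=4, v≡3 (mod 5); (3|5)=-1, (3|5)=-1; sign (−1)^0·-1^4·-1^1 = -1.
(a,b)_2: α=6, β=16; u≡7, v≡3 (mod 8); ε(u)ε(v)=1·1, αω(v)=6·1, βω(u)=16·0; sum ≡ 1  ⇒  -1.
(a,b)_11: α=2, u≡5; β=2, v≡9 (mod 11); (5|11)=+1, (9|11)=+1; sign (−1)^0·+1^2·+1^2 = +1.
(a,b)_23: α=-4, u≡13; β=-6, v≡14 (mod 23); (13|23)=+1, (14|23)=-1; sign (−1)^0·+1^-6·-1^-4 = +1.
Ram(-65, -13) = {2, 5, 13, ∞}; no ℚ_2-point on the conic.

[2, 5, 13, inf]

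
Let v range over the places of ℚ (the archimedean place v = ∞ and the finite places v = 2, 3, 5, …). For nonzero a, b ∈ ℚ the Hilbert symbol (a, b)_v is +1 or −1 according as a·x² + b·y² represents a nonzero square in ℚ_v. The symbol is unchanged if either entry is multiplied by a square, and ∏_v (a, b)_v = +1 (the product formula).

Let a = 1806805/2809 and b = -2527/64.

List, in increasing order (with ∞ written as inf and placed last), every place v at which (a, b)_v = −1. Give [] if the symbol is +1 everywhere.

(a, b) ≡ (5005, -7) mod (ℚ^×)²; places V = {2, 5, 7, 11, 13, 19, 53, ∞}.
(a,b)_13: α=1, u≡2; β=0, v≡5 (mod 13); (2|13)=-1, (5|13)=-1; sign (−1)^0·-1^0·-1^1 = -1.
(a,b)_7: α=1, u≡2; β=1, v≡3 (mod 7); (2|7)=+1, (3|7)=-1; sign (−1)^1·+1^1·-1^1 = +1.
(a,b)_2: α=0, β=-6; u≡5, v≡1 (mod 8); ε(u)ε(v)=0·0, αω(v)=0·0, βω(u)=-6·1; sum ≡ 0  ⇒  +1.
(a,b)_19: α=2, u≡10; β=2, v≡18 (mod 19); (10|19)=-1, (18|19)=-1; sign (−1)^0·-1^2·-1^2 = +1.
(a,b)_∞: sgn(5005)=+, sgn(-7)=−, so +1.
(a,b)_5: α=1, u≡4; β=0, v≡2 (mod 5); (4|5)=+1, (2|5)=-1; sign (−1)^0·+1^0·-1^1 = -1.
(a,b)_11: α=1, u≡9; β=0, v≡4 (mod 11); (9|11)=+1, (4|11)=+1; sign (−1)^0·+1^0·+1^1 = +1.
(a,b)_53: α=-2, u≡35; β=0, v≡16 (mod 53); (35|53)=-1, (16|53)=+1; sign (−1)^0·-1^0·+1^-2 = +1.
|Ram(5005, -7)| = 2, even; anisotropic at {5, 13}.

[5, 13]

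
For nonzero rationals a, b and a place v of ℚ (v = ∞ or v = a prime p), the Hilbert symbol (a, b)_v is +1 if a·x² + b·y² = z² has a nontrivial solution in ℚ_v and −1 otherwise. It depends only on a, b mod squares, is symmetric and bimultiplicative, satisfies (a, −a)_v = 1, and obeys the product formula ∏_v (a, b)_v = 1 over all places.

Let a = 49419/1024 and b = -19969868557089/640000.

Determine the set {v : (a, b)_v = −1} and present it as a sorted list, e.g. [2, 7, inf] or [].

[2, 11]

(a, b) ≡ (19, -209) mod (ℚ^×)²; places V = {2, 3, 5, 11, 17, 19, 29, ∞}.
(a,b)_3: α=2, u≡1; β=2, v≡1 (mod 3); (1|3)=+1, (1|3)=+1; sign (−1)^0·+1^2·+1^2 = +1.
(a,b)_5: α=0, u≡1; β=-4, v≡4 (mod 5); (1|5)=+1, (4|5)=+1; sign (−1)^0·+1^-4·+1^0 = +1.
(a,b)_17: α=2, u≡13; β=2, v≡10 (mod 17); (13|17)=+1, (10|17)=-1; sign (−1)^0·+1^2·-1^2 = +1.
(a,b)_19: α=1, u≡1; β=3, v≡12 (mod 19); (1|19)=+1, (12|19)=-1; sign (−1)^1·+1^3·-1^1 = +1.
(a,b)_11: α=0, u≡7; β=3, v≡9 (mod 11); (7|11)=-1, (9|11)=+1; sign (−1)^0·-1^3·+1^0 = -1.
(a,b)_∞: sgn(19)=+, sgn(-209)=−, so +1.
(a,b)_29: α=0, u≡10; β=2, v≡28 (mod 29); (10|29)=-1, (28|29)=+1; sign (−1)^0·-1^2·+1^0 = +1.
(a,b)_2: α=-10, β=-10; u≡3, v≡7 (mod 8); ε(u)ε(v)=1·1, αω(v)=-10·0, βω(u)=-10·1; sum ≡ 1  ⇒  -1.
(19, -209 / ℚ) ramifies at {2, 11}: a division algebra.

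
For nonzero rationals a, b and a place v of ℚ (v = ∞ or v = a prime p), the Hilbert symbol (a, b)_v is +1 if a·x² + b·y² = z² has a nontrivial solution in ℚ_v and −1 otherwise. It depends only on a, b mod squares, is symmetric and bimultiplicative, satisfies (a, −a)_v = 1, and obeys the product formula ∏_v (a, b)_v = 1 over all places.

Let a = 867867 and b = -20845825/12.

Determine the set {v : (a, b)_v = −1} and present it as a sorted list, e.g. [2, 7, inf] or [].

Mod squares: a ≡ 3003, b ≡ -51051. Check v ∈ {∞, 2, 3, 5, 7, 11, 13, 17}.
v=13: a=13^1·(≡4), b=13^1·(≡1) mod 13; (4|13)=+1, (1|13)=+1; (−1)^{1·1·6}·(+1)^1·(+1)^1 = +1.
v=17: a=17^2·(≡11), b=17^1·(≡3) mod 17; (11|17)=-1, (3|17)=-1; (−1)^{2·1·8}·(-1)^1·(-1)^2 = -1.
v=11: a=11^1·(≡5), b=11^1·(≡5) mod 11; (5|11)=+1, (5|11)=+1; (−1)^{1·1·5}·(+1)^1·(+1)^1 = -1.
v=7: a=7^1·(≡4), b=7^3·(≡4) mod 7; (4|7)=+1, (4|7)=+1; (−1)^{1·3·3}·(+1)^3·(+1)^1 = -1.
v=∞: 3003 > 0 and -51051 < 0  ⇒  (a,b)_∞ = +1.
v=3: a=3^1·(≡2), b=3^-1·(≡2) mod 3; (2|3)=-1, (2|3)=-1; (−1)^{1·-1·1}·(-1)^-1·(-1)^1 = -1.
v=5: a=5^0·(≡2), b=5^2·(≡1) mod 5; (2|5)=-1, (1|5)=+1; (−1)^{0·2·2}·(-1)^2·(+1)^0 = +1.
v=2: v_2(a)=0, v_2(b)=-2; units ≡ 3, 5 (mod 8); ε·ε+αω+βω = 1·0+0·1+-2·1 ≡ 0  ⇒  (a,b)_2 = +1.
|Ram(3003, -51051)| = 4, even; anisotropic at {3, 7, 11, 17}.

[3, 7, 11, 17]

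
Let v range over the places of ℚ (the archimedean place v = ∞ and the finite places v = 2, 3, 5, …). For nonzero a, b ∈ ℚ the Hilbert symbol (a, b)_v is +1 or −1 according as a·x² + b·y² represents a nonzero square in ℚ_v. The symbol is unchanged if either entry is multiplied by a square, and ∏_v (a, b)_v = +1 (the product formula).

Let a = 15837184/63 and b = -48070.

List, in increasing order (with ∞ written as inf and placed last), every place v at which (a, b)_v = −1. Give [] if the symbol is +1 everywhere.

[5, 7, 11, 19]

(a, b) ≡ (108262, -48070) mod (ℚ^×)²; places V = {2, 3, 5, 7, 11, 19, 23, 37, ∞}.
(a,b)_5: α=0, u≡3; β=1, v≡1 (mod 5); (3|5)=-1, (1|5)=+1; sign (−1)^0·-1^1·+1^0 = -1.
(a,b)_∞: sgn(108262)=+, sgn(-48070)=−, so +1.
(a,b)_2: α=11, β=1; u≡3, v≡5 (mod 8); ε(u)ε(v)=1·0, αω(v)=11·1, βω(u)=1·1; sum ≡ 0  ⇒  +1.
(a,b)_23: α=0, u≡3; β=1, v≡3 (mod 23); (3|23)=+1, (3|23)=+1; sign (−1)^0·+1^1·+1^0 = +1.
(a,b)_7: α=-1, u≡3; β=0, v≡6 (mod 7); (3|7)=-1, (6|7)=-1; sign (−1)^0·-1^0·-1^-1 = -1.
(a,b)_3: α=-2, u≡1; β=0, v≡2 (mod 3); (1|3)=+1, (2|3)=-1; sign (−1)^0·+1^0·-1^-2 = +1.
(a,b)_19: α=1, u≡1; β=1, v≡16 (mod 19); (1|19)=+1, (16|19)=+1; sign (−1)^1·+1^1·+1^1 = -1.
(a,b)_37: α=1, u≡12; β=0, v≡30 (mod 37); (12|37)=+1, (30|37)=+1; sign (−1)^0·+1^0·+1^1 = +1.
(a,b)_11: α=1, u≡8; β=1, v≡8 (mod 11); (8|11)=-1, (8|11)=-1; sign (−1)^1·-1^1·-1^1 = -1.
|Ram(108262, -48070)| = 4, even; anisotropic at {5, 7, 11, 19}.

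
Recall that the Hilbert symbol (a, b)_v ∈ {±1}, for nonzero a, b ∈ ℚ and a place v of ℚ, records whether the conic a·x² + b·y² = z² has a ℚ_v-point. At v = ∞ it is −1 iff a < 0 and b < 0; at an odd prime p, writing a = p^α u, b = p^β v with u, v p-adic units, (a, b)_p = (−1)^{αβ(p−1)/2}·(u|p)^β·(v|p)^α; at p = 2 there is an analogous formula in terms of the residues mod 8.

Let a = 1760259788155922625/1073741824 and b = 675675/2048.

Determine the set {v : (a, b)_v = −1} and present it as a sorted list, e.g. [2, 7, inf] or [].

[7, 17]

Mod squares: a ≡ 1105, b ≡ 6006. Check v ∈ {∞, 2, 3, 5, 7, 11, 13, 17, 31}.
v=3: a=3^8·(≡1), b=3^3·(≡1) mod 3; (1|3)=+1, (1|3)=+1; (−1)^{8·3·1}·(+1)^3·(+1)^8 = +1.
v=11: a=11^2·(≡5), b=11^1·(≡6) mod 11; (5|11)=+1, (6|11)=-1; (−1)^{2·1·5}·(+1)^1·(-1)^2 = +1.
v=31: a=31^2·(≡25), b=31^0·(≡15) mod 31; (25|31)=+1, (15|31)=-1; (−1)^{2·0·15}·(+1)^0·(-1)^2 = +1.
v=∞: 1105 > 0 and 6006 > 0  ⇒  (a,b)_∞ = +1.
v=17: a=17^5·(≡11), b=17^0·(≡14) mod 17; (11|17)=-1, (14|17)=-1; (−1)^{5·0·8}·(-1)^0·(-1)^5 = -1.
v=13: a=13^1·(≡7), b=13^1·(≡2) mod 13; (7|13)=-1, (2|13)=-1; (−1)^{1·1·6}·(-1)^1·(-1)^1 = +1.
v=2: v_2(a)=-30, v_2(b)=-11; units ≡ 1, 3 (mod 8); ε·ε+αω+βω = 0·1+-30·1+-11·0 ≡ 0  ⇒  (a,b)_2 = +1.
v=5: a=5^3·(≡4), b=5^2·(≡4) mod 5; (4|5)=+1, (4|5)=+1; (−1)^{3·2·2}·(+1)^2·(+1)^3 = +1.
v=7: a=7^0·(≡5), b=7^1·(≡4) mod 7; (5|7)=-1, (4|7)=+1; (−1)^{0·1·3}·(-1)^1·(+1)^0 = -1.
Ram(1105, 6006) = {7, 17}; no ℚ_7-point on the conic.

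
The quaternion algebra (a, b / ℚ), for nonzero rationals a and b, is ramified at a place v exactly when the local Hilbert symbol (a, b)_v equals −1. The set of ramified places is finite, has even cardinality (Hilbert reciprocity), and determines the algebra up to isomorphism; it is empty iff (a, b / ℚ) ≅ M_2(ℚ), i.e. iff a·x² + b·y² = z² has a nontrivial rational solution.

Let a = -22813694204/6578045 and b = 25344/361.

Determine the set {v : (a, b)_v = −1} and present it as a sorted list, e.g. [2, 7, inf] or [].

[11, 17]

Mod squares: a ≡ -595, b ≡ 11. Check v ∈ {∞, 2, 3, 5, 7, 11, 17, 19, 23, 31, 37, 43}.
v=43: a=43^2·(≡26), b=43^0·(≡1) mod 43; (26|43)=-1, (1|43)=+1; (−1)^{2·0·21}·(-1)^0·(+1)^2 = +1.
v=7: a=7^3·(≡3), b=7^0·(≡1) mod 7; (3|7)=-1, (1|7)=+1; (−1)^{3·0·3}·(-1)^0·(+1)^3 = +1.
v=3: a=3^0·(≡2), b=3^2·(≡2) mod 3; (2|3)=-1, (2|3)=-1; (−1)^{0·2·1}·(-1)^2·(-1)^0 = +1.
v=23: a=23^2·(≡18), b=23^0·(≡20) mod 23; (18|23)=+1, (20|23)=-1; (−1)^{2·0·11}·(+1)^0·(-1)^2 = +1.
v=11: a=11^0·(≡7), b=11^1·(≡3) mod 11; (7|11)=-1, (3|11)=+1; (−1)^{0·1·5}·(-1)^1·(+1)^0 = -1.
v=37: a=37^-2·(≡21), b=37^0·(≡33) mod 37; (21|37)=+1, (33|37)=+1; (−1)^{-2·0·18}·(+1)^0·(+1)^-2 = +1.
v=17: a=17^1·(≡2), b=17^0·(≡12) mod 17; (2|17)=+1, (12|17)=-1; (−1)^{1·0·8}·(+1)^0·(-1)^1 = -1.
v=2: v_2(a)=2, v_2(b)=8; units ≡ 5, 3 (mod 8); ε·ε+αω+βω = 0·1+2·1+8·1 ≡ 0  ⇒  (a,b)_2 = +1.
v=31: a=31^-2·(≡18), b=31^0·(≡21) mod 31; (18|31)=+1, (21|31)=-1; (−1)^{-2·0·15}·(+1)^0·(-1)^-2 = +1.
v=19: a=19^0·(≡15), b=19^-2·(≡17) mod 19; (15|19)=-1, (17|19)=+1; (−1)^{0·-2·9}·(-1)^-2·(+1)^0 = +1.
v=∞: -595 < 0 and 11 > 0  ⇒  (a,b)_∞ = +1.
v=5: a=5^-1·(≡4), b=5^0·(≡4) mod 5; (4|5)=+1, (4|5)=+1; (−1)^{-1·0·2}·(+1)^0·(+1)^-1 = +1.
Ram(-595, 11) = {11, 17}; no ℚ_11-point on the conic.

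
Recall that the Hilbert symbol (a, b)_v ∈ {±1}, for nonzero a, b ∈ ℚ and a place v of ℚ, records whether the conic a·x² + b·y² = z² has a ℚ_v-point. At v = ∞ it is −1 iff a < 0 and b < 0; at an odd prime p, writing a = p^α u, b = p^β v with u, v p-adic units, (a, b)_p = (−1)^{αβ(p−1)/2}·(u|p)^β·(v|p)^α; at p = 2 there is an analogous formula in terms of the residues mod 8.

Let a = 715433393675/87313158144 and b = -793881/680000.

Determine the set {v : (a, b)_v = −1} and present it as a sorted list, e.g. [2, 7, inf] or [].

(a, b) ≡ (1547, -17) mod (ℚ^×)²; places V = {2, 3, 5, 7, 11, 13, 17, 19, 23, ∞}.
(a,b)_17: α=3, u≡11; β=-1, v≡15 (mod 17); (11|17)=-1, (15|17)=+1; sign (−1)^0·-1^-1·+1^3 = -1.
(a,b)_19: α=-2, u≡3; β=0, v≡8 (mod 19); (3|19)=-1, (8|19)=-1; sign (−1)^0·-1^0·-1^-2 = +1.
(a,b)_11: α=2, u≡10; β=2, v≡3 (mod 11); (10|11)=-1, (3|11)=+1; sign (−1)^0·-1^2·+1^2 = +1.
(a,b)_3: α=-10, u≡2; β=8, v≡1 (mod 3); (2|3)=-1, (1|3)=+1; sign (−1)^0·-1^8·+1^-10 = +1.
(a,b)_2: α=-12, β=-6; u≡3, v≡7 (mod 8); ε(u)ε(v)=1·1, αω(v)=-12·0, βω(u)=-6·1; sum ≡ 1  ⇒  -1.
(a,b)_23: α=2, u≡13; β=0, v≡2 (mod 23); (13|23)=+1, (2|23)=+1; sign (−1)^0·+1^0·+1^2 = +1.
(a,b)_13: α=1, u≡11; β=0, v≡9 (mod 13); (11|13)=-1, (9|13)=+1; sign (−1)^0·-1^0·+1^1 = +1.
(a,b)_∞: sgn(1547)=+, sgn(-17)=−, so +1.
(a,b)_5: α=2, u≡3; β=-4, v≡3 (mod 5); (3|5)=-1, (3|5)=-1; sign (−1)^0·-1^-4·-1^2 = +1.
(a,b)_7: α=1, u≡2; β=0, v≡4 (mod 7); (2|7)=+1, (4|7)=+1; sign (−1)^0·+1^0·+1^1 = +1.
Ram(1547, -17) = {2, 17}; no ℚ_2-point on the conic.

[2, 17]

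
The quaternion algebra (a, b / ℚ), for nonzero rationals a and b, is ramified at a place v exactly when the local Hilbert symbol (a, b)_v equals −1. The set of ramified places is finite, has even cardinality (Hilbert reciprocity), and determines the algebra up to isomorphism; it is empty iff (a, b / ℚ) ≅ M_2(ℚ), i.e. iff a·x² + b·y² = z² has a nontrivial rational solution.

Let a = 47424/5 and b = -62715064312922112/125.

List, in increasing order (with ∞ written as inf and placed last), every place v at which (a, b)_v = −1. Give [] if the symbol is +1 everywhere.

[5, 19]

(a, b) ≡ (3705, -1235) mod (ℚ^×)²; places V = {2, 3, 5, 7, 13, 19, ∞}.
(a,b)_5: α=-1, u≡4; β=-3, v≡3 (mod 5); (4|5)=+1, (3|5)=-1; sign (−1)^0·+1^-3·-1^-1 = -1.
(a,b)_∞: sgn(3705)=+, sgn(-1235)=−, so +1.
(a,b)_13: α=1, u≡12; β=3, v≡3 (mod 13); (12|13)=+1, (3|13)=+1; sign (−1)^0·+1^3·+1^1 = +1.
(a,b)_2: α=6, β=20; u≡1, v≡5 (mod 8); ε(u)ε(v)=0·0, αω(v)=6·1, βω(u)=20·0; sum ≡ 0  ⇒  +1.
(a,b)_19: α=1, u≡9; β=3, v≡7 (mod 19); (9|19)=+1, (7|19)=+1; sign (−1)^1·+1^3·+1^1 = -1.
(a,b)_7: α=0, u≡4; β=2, v≡2 (mod 7); (4|7)=+1, (2|7)=+1; sign (−1)^0·+1^2·+1^0 = +1.
(a,b)_3: α=1, u≡2; β=4, v≡1 (mod 3); (2|3)=-1, (1|3)=+1; sign (−1)^0·-1^4·+1^1 = +1.
(3705, -1235 / ℚ) ramifies at {5, 19}: a division algebra.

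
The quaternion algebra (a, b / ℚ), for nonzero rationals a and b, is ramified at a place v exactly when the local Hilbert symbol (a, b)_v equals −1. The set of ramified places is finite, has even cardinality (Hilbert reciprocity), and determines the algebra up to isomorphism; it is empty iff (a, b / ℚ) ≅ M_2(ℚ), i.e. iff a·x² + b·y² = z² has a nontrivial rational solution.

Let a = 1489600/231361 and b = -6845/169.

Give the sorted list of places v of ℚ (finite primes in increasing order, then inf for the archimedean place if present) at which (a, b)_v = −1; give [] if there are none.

Mod squares: a ≡ 19, b ≡ -5. Check v ∈ {∞, 2, 5, 7, 13, 19, 37}.
v=13: a=13^-2·(≡2), b=13^-2·(≡6) mod 13; (2|13)=-1, (6|13)=-1; (−1)^{-2·-2·6}·(-1)^-2·(-1)^-2 = +1.
v=37: a=37^-2·(≡29), b=37^2·(≡35) mod 37; (29|37)=-1, (35|37)=-1; (−1)^{-2·2·18}·(-1)^2·(-1)^-2 = +1.
v=7: a=7^2·(≡5), b=7^0·(≡1) mod 7; (5|7)=-1, (1|7)=+1; (−1)^{2·0·3}·(-1)^0·(+1)^2 = +1.
v=5: a=5^2·(≡4), b=5^1·(≡4) mod 5; (4|5)=+1, (4|5)=+1; (−1)^{2·1·2}·(+1)^1·(+1)^2 = +1.
v=∞: 19 > 0 and -5 < 0  ⇒  (a,b)_∞ = +1.
v=19: a=19^1·(≡16), b=19^0·(≡12) mod 19; (16|19)=+1, (12|19)=-1; (−1)^{1·0·9}·(+1)^0·(-1)^1 = -1.
v=2: v_2(a)=6, v_2(b)=0; units ≡ 3, 3 (mod 8); ε·ε+αω+βω = 1·1+6·1+0·1 ≡ 1  ⇒  (a,b)_2 = -1.
(19, -5 / ℚ) ramifies at {2, 19}: a division algebra.

[2, 19]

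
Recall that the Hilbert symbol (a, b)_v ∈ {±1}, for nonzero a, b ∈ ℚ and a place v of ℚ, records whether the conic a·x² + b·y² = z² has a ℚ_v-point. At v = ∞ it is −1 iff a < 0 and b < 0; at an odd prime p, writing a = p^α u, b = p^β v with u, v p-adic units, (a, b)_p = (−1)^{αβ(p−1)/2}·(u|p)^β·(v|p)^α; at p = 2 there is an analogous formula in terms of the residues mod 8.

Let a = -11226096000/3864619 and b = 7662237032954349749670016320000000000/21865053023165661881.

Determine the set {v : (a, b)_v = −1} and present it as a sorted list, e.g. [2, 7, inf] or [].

Mod squares: a ≡ -302290, b ≡ 11988658. Check v ∈ {∞, 2, 3, 5, 7, 11, 13, 19, 23, 29, 37, 41, 43, 53}.
v=5: a=5^3·(≡3), b=5^10·(≡3) mod 5; (3|5)=-1, (3|5)=-1; (−1)^{3·10·2}·(-1)^10·(-1)^3 = -1.
v=7: a=7^2·(≡5), b=7^6·(≡6) mod 7; (5|7)=-1, (6|7)=-1; (−1)^{2·6·3}·(-1)^6·(-1)^2 = +1.
v=53: a=53^0·(≡41), b=53^2·(≡3) mod 53; (41|53)=-1, (3|53)=-1; (−1)^{0·2·26}·(-1)^2·(-1)^0 = +1.
v=11: a=11^-2·(≡4), b=11^-1·(≡4) mod 11; (4|11)=+1, (4|11)=+1; (−1)^{-2·-1·5}·(+1)^-1·(+1)^-2 = +1.
v=43: a=43^1·(≡42), b=43^3·(≡20) mod 43; (42|43)=-1, (20|43)=-1; (−1)^{1·3·21}·(-1)^3·(-1)^1 = -1.
v=3: a=3^2·(≡2), b=3^6·(≡1) mod 3; (2|3)=-1, (1|3)=+1; (−1)^{2·6·1}·(-1)^6·(+1)^2 = +1.
v=13: a=13^0·(≡10), b=13^-2·(≡2) mod 13; (10|13)=+1, (2|13)=-1; (−1)^{0·-2·6}·(+1)^-2·(-1)^0 = +1.
v=2: v_2(a)=7, v_2(b)=15; units ≡ 7, 1 (mod 8); ε·ε+αω+βω = 1·0+7·0+15·0 ≡ 0  ⇒  (a,b)_2 = +1.
v=23: a=23^0·(≡5), b=23^1·(≡5) mod 23; (5|23)=-1, (5|23)=-1; (−1)^{0·1·11}·(-1)^1·(-1)^0 = -1.
v=29: a=29^0·(≡24), b=29^1·(≡20) mod 29; (24|29)=+1, (20|29)=+1; (−1)^{0·1·14}·(+1)^1·(+1)^0 = +1.
v=19: a=19^-1·(≡13), b=19^-5·(≡9) mod 19; (13|19)=-1, (9|19)=+1; (−1)^{-1·-5·9}·(-1)^-5·(+1)^-1 = +1.
v=∞: -302290 < 0 and 11988658 > 0  ⇒  (a,b)_∞ = +1.
v=37: a=37^1·(≡11), b=37^4·(≡13) mod 37; (11|37)=+1, (13|37)=-1; (−1)^{1·4·18}·(+1)^4·(-1)^1 = -1.
v=41: a=41^-2·(≡34), b=41^-6·(≡29) mod 41; (34|41)=-1, (29|41)=-1; (−1)^{-2·-6·20}·(-1)^-6·(-1)^-2 = +1.
Ram(-302290, 11988658) = {5, 23, 37, 43}; no ℚ_5-point on the conic.

[5, 23, 37, 43]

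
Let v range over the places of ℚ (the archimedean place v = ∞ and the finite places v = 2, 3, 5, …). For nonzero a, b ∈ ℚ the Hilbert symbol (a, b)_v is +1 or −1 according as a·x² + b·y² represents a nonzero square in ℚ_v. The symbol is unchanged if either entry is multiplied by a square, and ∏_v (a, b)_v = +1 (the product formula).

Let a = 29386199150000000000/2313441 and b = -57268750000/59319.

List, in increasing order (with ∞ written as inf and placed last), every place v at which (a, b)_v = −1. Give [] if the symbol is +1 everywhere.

(a, b) ≡ (35, -7293) mod (ℚ^×)²; places V = {2, 3, 5, 7, 11, 13, 17, ∞}.
(a,b)_2: α=10, β=4; u≡3, v≡3 (mod 8); ε(u)ε(v)=1·1, αω(v)=10·1, βω(u)=4·1; sum ≡ 1  ⇒  -1.
(a,b)_13: α=-4, u≡10; β=-3, v≡6 (mod 13); (10|13)=+1, (6|13)=-1; sign (−1)^0·+1^-3·-1^-4 = +1.
(a,b)_3: α=-4, u≡2; β=-3, v≡2 (mod 3); (2|3)=-1, (2|3)=-1; sign (−1)^0·-1^-3·-1^-4 = -1.
(a,b)_5: α=11, u≡2; β=8, v≡3 (mod 5); (2|5)=-1, (3|5)=-1; sign (−1)^0·-1^8·-1^11 = -1.
(a,b)_11: α=2, u≡2; β=1, v≡7 (mod 11); (2|11)=-1, (7|11)=-1; sign (−1)^0·-1^1·-1^2 = -1.
(a,b)_∞: sgn(35)=+, sgn(-7293)=−, so +1.
(a,b)_7: α=5, u≡6; β=2, v≡2 (mod 7); (6|7)=-1, (2|7)=+1; sign (−1)^0·-1^2·+1^5 = +1.
(a,b)_17: α=2, u≡13; β=1, v≡15 (mod 17); (13|17)=+1, (15|17)=+1; sign (−1)^0·+1^1·+1^2 = +1.
|Ram(35, -7293)| = 4, even; anisotropic at {2, 3, 5, 11}.

[2, 3, 5, 11]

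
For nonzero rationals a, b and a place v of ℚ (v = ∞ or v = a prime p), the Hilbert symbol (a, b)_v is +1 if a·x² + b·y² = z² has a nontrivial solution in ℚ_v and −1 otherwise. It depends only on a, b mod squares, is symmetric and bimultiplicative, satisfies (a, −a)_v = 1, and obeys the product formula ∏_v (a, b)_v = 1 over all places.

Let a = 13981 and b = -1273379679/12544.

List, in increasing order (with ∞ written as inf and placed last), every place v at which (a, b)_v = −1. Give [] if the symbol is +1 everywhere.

Mod squares: a ≡ 13981, b ≡ -6919. Check v ∈ {∞, 2, 3, 7, 11, 13, 17, 31, 37, 41}.
v=31: a=31^1·(≡17), b=31^0·(≡8) mod 31; (17|31)=-1, (8|31)=+1; (−1)^{1·0·15}·(-1)^0·(+1)^1 = +1.
v=13: a=13^0·(≡6), b=13^2·(≡4) mod 13; (6|13)=-1, (4|13)=+1; (−1)^{0·2·6}·(-1)^2·(+1)^0 = +1.
v=41: a=41^1·(≡13), b=41^0·(≡40) mod 41; (13|41)=-1, (40|41)=+1; (−1)^{1·0·20}·(-1)^0·(+1)^1 = +1.
v=∞: 13981 > 0 and -6919 < 0  ⇒  (a,b)_∞ = +1.
v=3: a=3^0·(≡1), b=3^2·(≡2) mod 3; (1|3)=+1, (2|3)=-1; (−1)^{0·2·1}·(+1)^2·(-1)^0 = +1.
v=2: v_2(a)=0, v_2(b)=-8; units ≡ 5, 1 (mod 8); ε·ε+αω+βω = 0·0+0·0+-8·1 ≡ 0  ⇒  (a,b)_2 = +1.
v=11: a=11^1·(≡6), b=11^3·(≡4) mod 11; (6|11)=-1, (4|11)=+1; (−1)^{1·3·5}·(-1)^3·(+1)^1 = +1.
v=7: a=7^0·(≡2), b=7^-2·(≡4) mod 7; (2|7)=+1, (4|7)=+1; (−1)^{0·-2·3}·(+1)^-2·(+1)^0 = +1.
v=37: a=37^0·(≡32), b=37^1·(≡31) mod 37; (32|37)=-1, (31|37)=-1; (−1)^{0·1·18}·(-1)^1·(-1)^0 = -1.
v=17: a=17^0·(≡7), b=17^1·(≡9) mod 17; (7|17)=-1, (9|17)=+1; (−1)^{0·1·8}·(-1)^1·(+1)^0 = -1.
|Ram(13981, -6919)| = 2, even; anisotropic at {17, 37}.

[17, 37]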